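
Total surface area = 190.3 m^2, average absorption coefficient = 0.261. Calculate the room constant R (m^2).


Given values:
  S = 190.3 m^2, alpha = 0.261
Formula: R = S * alpha / (1 - alpha)
Numerator: 190.3 * 0.261 = 49.6683
Denominator: 1 - 0.261 = 0.739
R = 49.6683 / 0.739 = 67.21

67.21 m^2


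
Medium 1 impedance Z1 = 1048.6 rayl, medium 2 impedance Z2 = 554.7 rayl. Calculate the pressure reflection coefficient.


Given values:
  Z1 = 1048.6 rayl, Z2 = 554.7 rayl
Formula: R = (Z2 - Z1) / (Z2 + Z1)
Numerator: Z2 - Z1 = 554.7 - 1048.6 = -493.9
Denominator: Z2 + Z1 = 554.7 + 1048.6 = 1603.3
R = -493.9 / 1603.3 = -0.3081

-0.3081


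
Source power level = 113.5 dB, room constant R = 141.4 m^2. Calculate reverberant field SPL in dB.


Given values:
  Lw = 113.5 dB, R = 141.4 m^2
Formula: SPL = Lw + 10 * log10(4 / R)
Compute 4 / R = 4 / 141.4 = 0.028289
Compute 10 * log10(0.028289) = -15.4838
SPL = 113.5 + (-15.4838) = 98.02

98.02 dB


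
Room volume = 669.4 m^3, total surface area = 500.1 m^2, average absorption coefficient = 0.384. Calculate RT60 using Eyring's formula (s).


Given values:
  V = 669.4 m^3, S = 500.1 m^2, alpha = 0.384
Formula: RT60 = 0.161 * V / (-S * ln(1 - alpha))
Compute ln(1 - 0.384) = ln(0.616) = -0.484508
Denominator: -500.1 * -0.484508 = 242.3025
Numerator: 0.161 * 669.4 = 107.7734
RT60 = 107.7734 / 242.3025 = 0.445

0.445 s


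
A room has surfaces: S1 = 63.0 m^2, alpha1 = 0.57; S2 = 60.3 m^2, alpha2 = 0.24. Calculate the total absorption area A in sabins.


Given surfaces:
  Surface 1: 63.0 * 0.57 = 35.91
  Surface 2: 60.3 * 0.24 = 14.472
Formula: A = sum(Si * alpha_i)
A = 35.91 + 14.472
A = 50.38

50.38 sabins


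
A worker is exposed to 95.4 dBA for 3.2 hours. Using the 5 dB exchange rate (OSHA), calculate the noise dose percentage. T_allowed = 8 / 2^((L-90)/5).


Given values:
  L = 95.4 dBA, T = 3.2 hours
Formula: T_allowed = 8 / 2^((L - 90) / 5)
Compute exponent: (95.4 - 90) / 5 = 1.08
Compute 2^(1.08) = 2.114036
T_allowed = 8 / 2.114036 = 3.784231 hours
Dose = (T / T_allowed) * 100
Dose = (3.2 / 3.784231) * 100 = 84.56

84.56 %


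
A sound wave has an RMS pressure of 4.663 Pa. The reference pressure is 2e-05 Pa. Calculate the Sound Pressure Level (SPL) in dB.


Given values:
  p = 4.663 Pa
  p_ref = 2e-05 Pa
Formula: SPL = 20 * log10(p / p_ref)
Compute ratio: p / p_ref = 4.663 / 2e-05 = 233150
Compute log10: log10(233150) = 5.367635
Multiply: SPL = 20 * 5.367635 = 107.35

107.35 dB


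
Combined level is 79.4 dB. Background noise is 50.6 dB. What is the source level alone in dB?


Given values:
  L_total = 79.4 dB, L_bg = 50.6 dB
Formula: L_source = 10 * log10(10^(L_total/10) - 10^(L_bg/10))
Convert to linear:
  10^(79.4/10) = 87096358.9956
  10^(50.6/10) = 114815.3621
Difference: 87096358.9956 - 114815.3621 = 86981543.6335
L_source = 10 * log10(86981543.6335) = 79.39

79.39 dB


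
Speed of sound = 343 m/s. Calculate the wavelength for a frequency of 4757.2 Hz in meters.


Given values:
  c = 343 m/s, f = 4757.2 Hz
Formula: lambda = c / f
lambda = 343 / 4757.2
lambda = 0.0721

0.0721 m


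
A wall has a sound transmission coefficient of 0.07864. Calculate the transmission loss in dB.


Given values:
  tau = 0.07864
Formula: TL = 10 * log10(1 / tau)
Compute 1 / tau = 1 / 0.07864 = 12.7162
Compute log10(12.7162) = 1.104357
TL = 10 * 1.104357 = 11.04

11.04 dB


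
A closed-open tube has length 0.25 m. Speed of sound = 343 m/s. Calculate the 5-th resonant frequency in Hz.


Given values:
  Tube type: closed-open, L = 0.25 m, c = 343 m/s, n = 5
Formula: f_n = (2n - 1) * c / (4 * L)
Compute 2n - 1 = 2*5 - 1 = 9
Compute 4 * L = 4 * 0.25 = 1.0
f = 9 * 343 / 1.0
f = 3087.0

3087.0 Hz


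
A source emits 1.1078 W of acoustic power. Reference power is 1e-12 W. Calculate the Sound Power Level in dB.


Given values:
  W = 1.1078 W
  W_ref = 1e-12 W
Formula: SWL = 10 * log10(W / W_ref)
Compute ratio: W / W_ref = 1107800000000
Compute log10: log10(1107800000000) = 12.044461
Multiply: SWL = 10 * 12.044461 = 120.44

120.44 dB


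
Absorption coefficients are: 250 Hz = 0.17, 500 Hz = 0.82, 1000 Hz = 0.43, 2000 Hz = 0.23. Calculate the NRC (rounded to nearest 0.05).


Given values:
  a_250 = 0.17, a_500 = 0.82
  a_1000 = 0.43, a_2000 = 0.23
Formula: NRC = (a250 + a500 + a1000 + a2000) / 4
Sum = 0.17 + 0.82 + 0.43 + 0.23 = 1.65
NRC = 1.65 / 4 = 0.4125
Rounded to nearest 0.05: 0.4

0.4


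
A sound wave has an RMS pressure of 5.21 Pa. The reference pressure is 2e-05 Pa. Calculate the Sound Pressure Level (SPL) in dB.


Given values:
  p = 5.21 Pa
  p_ref = 2e-05 Pa
Formula: SPL = 20 * log10(p / p_ref)
Compute ratio: p / p_ref = 5.21 / 2e-05 = 260500
Compute log10: log10(260500) = 5.415808
Multiply: SPL = 20 * 5.415808 = 108.32

108.32 dB


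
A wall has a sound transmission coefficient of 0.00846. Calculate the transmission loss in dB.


Given values:
  tau = 0.00846
Formula: TL = 10 * log10(1 / tau)
Compute 1 / tau = 1 / 0.00846 = 118.2033
Compute log10(118.2033) = 2.07263
TL = 10 * 2.07263 = 20.73

20.73 dB


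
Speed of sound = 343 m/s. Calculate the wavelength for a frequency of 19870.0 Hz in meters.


Given values:
  c = 343 m/s, f = 19870.0 Hz
Formula: lambda = c / f
lambda = 343 / 19870.0
lambda = 0.0173

0.0173 m


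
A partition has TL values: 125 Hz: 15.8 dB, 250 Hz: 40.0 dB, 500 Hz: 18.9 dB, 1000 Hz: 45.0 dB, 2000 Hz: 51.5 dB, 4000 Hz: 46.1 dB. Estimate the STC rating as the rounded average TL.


Given TL values at each frequency:
  125 Hz: 15.8 dB
  250 Hz: 40.0 dB
  500 Hz: 18.9 dB
  1000 Hz: 45.0 dB
  2000 Hz: 51.5 dB
  4000 Hz: 46.1 dB
Formula: STC ~ round(average of TL values)
Sum = 15.8 + 40.0 + 18.9 + 45.0 + 51.5 + 46.1 = 217.3
Average = 217.3 / 6 = 36.22
Rounded: 36

36


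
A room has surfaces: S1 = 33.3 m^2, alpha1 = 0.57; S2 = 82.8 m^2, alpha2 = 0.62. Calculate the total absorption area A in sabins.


Given surfaces:
  Surface 1: 33.3 * 0.57 = 18.981
  Surface 2: 82.8 * 0.62 = 51.336
Formula: A = sum(Si * alpha_i)
A = 18.981 + 51.336
A = 70.32

70.32 sabins


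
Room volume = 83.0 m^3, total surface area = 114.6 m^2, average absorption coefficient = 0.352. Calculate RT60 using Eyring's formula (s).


Given values:
  V = 83.0 m^3, S = 114.6 m^2, alpha = 0.352
Formula: RT60 = 0.161 * V / (-S * ln(1 - alpha))
Compute ln(1 - 0.352) = ln(0.648) = -0.433865
Denominator: -114.6 * -0.433865 = 49.7209
Numerator: 0.161 * 83.0 = 13.363
RT60 = 13.363 / 49.7209 = 0.269

0.269 s


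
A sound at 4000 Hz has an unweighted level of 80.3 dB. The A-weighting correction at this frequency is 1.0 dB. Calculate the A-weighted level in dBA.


Given values:
  SPL = 80.3 dB
  A-weighting at 4000 Hz = 1.0 dB
Formula: L_A = SPL + A_weight
L_A = 80.3 + (1.0)
L_A = 81.3

81.3 dBA


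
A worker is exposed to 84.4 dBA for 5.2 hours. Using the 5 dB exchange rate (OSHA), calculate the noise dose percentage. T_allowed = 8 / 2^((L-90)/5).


Given values:
  L = 84.4 dBA, T = 5.2 hours
Formula: T_allowed = 8 / 2^((L - 90) / 5)
Compute exponent: (84.4 - 90) / 5 = -1.12
Compute 2^(-1.12) = 0.460094
T_allowed = 8 / 0.460094 = 17.387751 hours
Dose = (T / T_allowed) * 100
Dose = (5.2 / 17.387751) * 100 = 29.91

29.91 %


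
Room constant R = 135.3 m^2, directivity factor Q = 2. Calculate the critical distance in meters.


Given values:
  R = 135.3 m^2, Q = 2
Formula: d_c = 0.141 * sqrt(Q * R)
Compute Q * R = 2 * 135.3 = 270.6
Compute sqrt(270.6) = 16.4499
d_c = 0.141 * 16.4499 = 2.319

2.319 m


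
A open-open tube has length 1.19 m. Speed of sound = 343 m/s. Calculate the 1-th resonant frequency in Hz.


Given values:
  Tube type: open-open, L = 1.19 m, c = 343 m/s, n = 1
Formula: f_n = n * c / (2 * L)
Compute 2 * L = 2 * 1.19 = 2.38
f = 1 * 343 / 2.38
f = 144.12

144.12 Hz


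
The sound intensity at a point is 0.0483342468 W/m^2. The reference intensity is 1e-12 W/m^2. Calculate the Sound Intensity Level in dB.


Given values:
  I = 0.0483342468 W/m^2
  I_ref = 1e-12 W/m^2
Formula: SIL = 10 * log10(I / I_ref)
Compute ratio: I / I_ref = 48334246800
Compute log10: log10(48334246800) = 10.684255
Multiply: SIL = 10 * 10.684255 = 106.84

106.84 dB


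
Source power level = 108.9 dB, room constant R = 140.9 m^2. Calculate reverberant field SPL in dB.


Given values:
  Lw = 108.9 dB, R = 140.9 m^2
Formula: SPL = Lw + 10 * log10(4 / R)
Compute 4 / R = 4 / 140.9 = 0.028389
Compute 10 * log10(0.028389) = -15.4685
SPL = 108.9 + (-15.4685) = 93.43

93.43 dB


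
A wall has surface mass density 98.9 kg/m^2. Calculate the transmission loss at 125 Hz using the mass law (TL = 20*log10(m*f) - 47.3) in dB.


Given values:
  m = 98.9 kg/m^2, f = 125 Hz
Formula: TL = 20 * log10(m * f) - 47.3
Compute m * f = 98.9 * 125 = 12362.5
Compute log10(12362.5) = 4.092106
Compute 20 * 4.092106 = 81.8421
TL = 81.8421 - 47.3 = 34.54

34.54 dB


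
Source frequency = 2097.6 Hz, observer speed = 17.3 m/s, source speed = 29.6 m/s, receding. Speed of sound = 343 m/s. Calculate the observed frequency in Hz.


Given values:
  f_s = 2097.6 Hz, v_o = 17.3 m/s, v_s = 29.6 m/s
  Direction: receding
Formula: f_o = f_s * (c - v_o) / (c + v_s)
Numerator: c - v_o = 343 - 17.3 = 325.7
Denominator: c + v_s = 343 + 29.6 = 372.6
f_o = 2097.6 * 325.7 / 372.6 = 1833.57

1833.57 Hz


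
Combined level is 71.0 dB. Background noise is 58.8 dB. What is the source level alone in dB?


Given values:
  L_total = 71.0 dB, L_bg = 58.8 dB
Formula: L_source = 10 * log10(10^(L_total/10) - 10^(L_bg/10))
Convert to linear:
  10^(71.0/10) = 12589254.1179
  10^(58.8/10) = 758577.575
Difference: 12589254.1179 - 758577.575 = 11830676.5429
L_source = 10 * log10(11830676.5429) = 70.73

70.73 dB


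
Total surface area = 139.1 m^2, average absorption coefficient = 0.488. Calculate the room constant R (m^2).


Given values:
  S = 139.1 m^2, alpha = 0.488
Formula: R = S * alpha / (1 - alpha)
Numerator: 139.1 * 0.488 = 67.8808
Denominator: 1 - 0.488 = 0.512
R = 67.8808 / 0.512 = 132.58

132.58 m^2


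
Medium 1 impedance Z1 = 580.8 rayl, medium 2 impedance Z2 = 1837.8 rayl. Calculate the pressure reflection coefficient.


Given values:
  Z1 = 580.8 rayl, Z2 = 1837.8 rayl
Formula: R = (Z2 - Z1) / (Z2 + Z1)
Numerator: Z2 - Z1 = 1837.8 - 580.8 = 1257.0
Denominator: Z2 + Z1 = 1837.8 + 580.8 = 2418.6
R = 1257.0 / 2418.6 = 0.5197

0.5197


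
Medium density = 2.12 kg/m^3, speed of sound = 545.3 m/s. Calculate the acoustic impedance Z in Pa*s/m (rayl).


Given values:
  rho = 2.12 kg/m^3
  c = 545.3 m/s
Formula: Z = rho * c
Z = 2.12 * 545.3
Z = 1156.04

1156.04 rayl


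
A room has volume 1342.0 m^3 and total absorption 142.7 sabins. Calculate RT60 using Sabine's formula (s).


Given values:
  V = 1342.0 m^3
  A = 142.7 sabins
Formula: RT60 = 0.161 * V / A
Numerator: 0.161 * 1342.0 = 216.062
RT60 = 216.062 / 142.7 = 1.514

1.514 s


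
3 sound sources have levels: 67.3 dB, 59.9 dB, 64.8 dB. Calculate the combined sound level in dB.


Formula: L_total = 10 * log10( sum(10^(Li/10)) )
  Source 1: 10^(67.3/10) = 5370317.9637
  Source 2: 10^(59.9/10) = 977237.221
  Source 3: 10^(64.8/10) = 3019951.7204
Sum of linear values = 9367506.9051
L_total = 10 * log10(9367506.9051) = 69.72

69.72 dB


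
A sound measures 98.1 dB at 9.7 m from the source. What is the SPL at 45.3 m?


Given values:
  SPL1 = 98.1 dB, r1 = 9.7 m, r2 = 45.3 m
Formula: SPL2 = SPL1 - 20 * log10(r2 / r1)
Compute ratio: r2 / r1 = 45.3 / 9.7 = 4.6701
Compute log10: log10(4.6701) = 0.669326
Compute drop: 20 * 0.669326 = 13.3865
SPL2 = 98.1 - 13.3865 = 84.71

84.71 dB


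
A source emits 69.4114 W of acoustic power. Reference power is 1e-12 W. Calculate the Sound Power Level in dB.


Given values:
  W = 69.4114 W
  W_ref = 1e-12 W
Formula: SWL = 10 * log10(W / W_ref)
Compute ratio: W / W_ref = 69411400000000
Compute log10: log10(69411400000000) = 13.841431
Multiply: SWL = 10 * 13.841431 = 138.41

138.41 dB


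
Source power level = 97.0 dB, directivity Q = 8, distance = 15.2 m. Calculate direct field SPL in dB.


Given values:
  Lw = 97.0 dB, Q = 8, r = 15.2 m
Formula: SPL = Lw + 10 * log10(Q / (4 * pi * r^2))
Compute 4 * pi * r^2 = 4 * pi * 15.2^2 = 2903.3343
Compute Q / denom = 8 / 2903.3343 = 0.00275545
Compute 10 * log10(0.00275545) = -25.5981
SPL = 97.0 + (-25.5981) = 71.4

71.4 dB


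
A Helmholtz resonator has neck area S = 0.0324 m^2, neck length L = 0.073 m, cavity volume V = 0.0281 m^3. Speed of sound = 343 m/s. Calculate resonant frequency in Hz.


Given values:
  S = 0.0324 m^2, L = 0.073 m, V = 0.0281 m^3, c = 343 m/s
Formula: f = (c / (2*pi)) * sqrt(S / (V * L))
Compute V * L = 0.0281 * 0.073 = 0.0020513
Compute S / (V * L) = 0.0324 / 0.0020513 = 15.7949
Compute sqrt(15.7949) = 3.97428
Compute c / (2*pi) = 343 / 6.283185 = 54.590148
f = 54.590148 * 3.97428 = 216.96

216.96 Hz


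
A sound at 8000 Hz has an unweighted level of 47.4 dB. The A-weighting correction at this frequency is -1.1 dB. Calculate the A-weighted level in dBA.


Given values:
  SPL = 47.4 dB
  A-weighting at 8000 Hz = -1.1 dB
Formula: L_A = SPL + A_weight
L_A = 47.4 + (-1.1)
L_A = 46.3

46.3 dBA


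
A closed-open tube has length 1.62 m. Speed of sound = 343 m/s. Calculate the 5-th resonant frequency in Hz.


Given values:
  Tube type: closed-open, L = 1.62 m, c = 343 m/s, n = 5
Formula: f_n = (2n - 1) * c / (4 * L)
Compute 2n - 1 = 2*5 - 1 = 9
Compute 4 * L = 4 * 1.62 = 6.48
f = 9 * 343 / 6.48
f = 476.39

476.39 Hz


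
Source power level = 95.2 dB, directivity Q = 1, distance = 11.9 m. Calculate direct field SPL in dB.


Given values:
  Lw = 95.2 dB, Q = 1, r = 11.9 m
Formula: SPL = Lw + 10 * log10(Q / (4 * pi * r^2))
Compute 4 * pi * r^2 = 4 * pi * 11.9^2 = 1779.5237
Compute Q / denom = 1 / 1779.5237 = 0.00056195
Compute 10 * log10(0.00056195) = -32.503
SPL = 95.2 + (-32.503) = 62.7

62.7 dB


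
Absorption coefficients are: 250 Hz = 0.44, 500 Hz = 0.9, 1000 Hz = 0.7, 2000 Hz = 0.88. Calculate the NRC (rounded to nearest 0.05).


Given values:
  a_250 = 0.44, a_500 = 0.9
  a_1000 = 0.7, a_2000 = 0.88
Formula: NRC = (a250 + a500 + a1000 + a2000) / 4
Sum = 0.44 + 0.9 + 0.7 + 0.88 = 2.92
NRC = 2.92 / 4 = 0.73
Rounded to nearest 0.05: 0.75

0.75


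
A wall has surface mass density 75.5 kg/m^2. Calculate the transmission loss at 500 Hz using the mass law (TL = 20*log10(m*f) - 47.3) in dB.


Given values:
  m = 75.5 kg/m^2, f = 500 Hz
Formula: TL = 20 * log10(m * f) - 47.3
Compute m * f = 75.5 * 500 = 37750.0
Compute log10(37750.0) = 4.576917
Compute 20 * 4.576917 = 91.5383
TL = 91.5383 - 47.3 = 44.24

44.24 dB


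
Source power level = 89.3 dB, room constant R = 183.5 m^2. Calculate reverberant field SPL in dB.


Given values:
  Lw = 89.3 dB, R = 183.5 m^2
Formula: SPL = Lw + 10 * log10(4 / R)
Compute 4 / R = 4 / 183.5 = 0.021798
Compute 10 * log10(0.021798) = -16.6158
SPL = 89.3 + (-16.6158) = 72.68

72.68 dB


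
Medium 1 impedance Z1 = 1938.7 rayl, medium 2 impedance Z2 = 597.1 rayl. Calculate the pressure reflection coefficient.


Given values:
  Z1 = 1938.7 rayl, Z2 = 597.1 rayl
Formula: R = (Z2 - Z1) / (Z2 + Z1)
Numerator: Z2 - Z1 = 597.1 - 1938.7 = -1341.6
Denominator: Z2 + Z1 = 597.1 + 1938.7 = 2535.8
R = -1341.6 / 2535.8 = -0.5291

-0.5291


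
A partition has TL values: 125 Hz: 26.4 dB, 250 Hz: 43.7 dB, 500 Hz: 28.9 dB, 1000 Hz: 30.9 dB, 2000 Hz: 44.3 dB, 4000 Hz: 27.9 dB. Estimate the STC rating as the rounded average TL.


Given TL values at each frequency:
  125 Hz: 26.4 dB
  250 Hz: 43.7 dB
  500 Hz: 28.9 dB
  1000 Hz: 30.9 dB
  2000 Hz: 44.3 dB
  4000 Hz: 27.9 dB
Formula: STC ~ round(average of TL values)
Sum = 26.4 + 43.7 + 28.9 + 30.9 + 44.3 + 27.9 = 202.1
Average = 202.1 / 6 = 33.68
Rounded: 34

34


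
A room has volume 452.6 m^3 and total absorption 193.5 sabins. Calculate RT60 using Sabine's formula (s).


Given values:
  V = 452.6 m^3
  A = 193.5 sabins
Formula: RT60 = 0.161 * V / A
Numerator: 0.161 * 452.6 = 72.8686
RT60 = 72.8686 / 193.5 = 0.377

0.377 s


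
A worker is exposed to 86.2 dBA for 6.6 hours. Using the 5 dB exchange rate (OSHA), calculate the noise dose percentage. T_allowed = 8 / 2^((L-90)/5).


Given values:
  L = 86.2 dBA, T = 6.6 hours
Formula: T_allowed = 8 / 2^((L - 90) / 5)
Compute exponent: (86.2 - 90) / 5 = -0.76
Compute 2^(-0.76) = 0.590496
T_allowed = 8 / 0.590496 = 13.547933 hours
Dose = (T / T_allowed) * 100
Dose = (6.6 / 13.547933) * 100 = 48.72

48.72 %


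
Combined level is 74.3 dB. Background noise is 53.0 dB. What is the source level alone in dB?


Given values:
  L_total = 74.3 dB, L_bg = 53.0 dB
Formula: L_source = 10 * log10(10^(L_total/10) - 10^(L_bg/10))
Convert to linear:
  10^(74.3/10) = 26915348.0393
  10^(53.0/10) = 199526.2315
Difference: 26915348.0393 - 199526.2315 = 26715821.8078
L_source = 10 * log10(26715821.8078) = 74.27

74.27 dB


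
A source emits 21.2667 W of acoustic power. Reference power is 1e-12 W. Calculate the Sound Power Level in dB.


Given values:
  W = 21.2667 W
  W_ref = 1e-12 W
Formula: SWL = 10 * log10(W / W_ref)
Compute ratio: W / W_ref = 21266700000000
Compute log10: log10(21266700000000) = 13.3277
Multiply: SWL = 10 * 13.3277 = 133.28

133.28 dB


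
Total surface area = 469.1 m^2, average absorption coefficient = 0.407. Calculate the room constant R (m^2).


Given values:
  S = 469.1 m^2, alpha = 0.407
Formula: R = S * alpha / (1 - alpha)
Numerator: 469.1 * 0.407 = 190.9237
Denominator: 1 - 0.407 = 0.593
R = 190.9237 / 0.593 = 321.96

321.96 m^2


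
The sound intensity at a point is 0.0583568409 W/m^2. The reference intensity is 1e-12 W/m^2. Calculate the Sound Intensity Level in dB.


Given values:
  I = 0.0583568409 W/m^2
  I_ref = 1e-12 W/m^2
Formula: SIL = 10 * log10(I / I_ref)
Compute ratio: I / I_ref = 58356840900
Compute log10: log10(58356840900) = 10.766092
Multiply: SIL = 10 * 10.766092 = 107.66

107.66 dB


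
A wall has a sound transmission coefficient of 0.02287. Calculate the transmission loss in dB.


Given values:
  tau = 0.02287
Formula: TL = 10 * log10(1 / tau)
Compute 1 / tau = 1 / 0.02287 = 43.7254
Compute log10(43.7254) = 1.640734
TL = 10 * 1.640734 = 16.41

16.41 dB


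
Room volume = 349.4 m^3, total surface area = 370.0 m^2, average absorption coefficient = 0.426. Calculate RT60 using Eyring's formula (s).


Given values:
  V = 349.4 m^3, S = 370.0 m^2, alpha = 0.426
Formula: RT60 = 0.161 * V / (-S * ln(1 - alpha))
Compute ln(1 - 0.426) = ln(0.574) = -0.555126
Denominator: -370.0 * -0.555126 = 205.3966
Numerator: 0.161 * 349.4 = 56.2534
RT60 = 56.2534 / 205.3966 = 0.274

0.274 s


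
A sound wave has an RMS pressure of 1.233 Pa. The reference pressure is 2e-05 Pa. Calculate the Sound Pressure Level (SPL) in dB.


Given values:
  p = 1.233 Pa
  p_ref = 2e-05 Pa
Formula: SPL = 20 * log10(p / p_ref)
Compute ratio: p / p_ref = 1.233 / 2e-05 = 61650
Compute log10: log10(61650) = 4.789933
Multiply: SPL = 20 * 4.789933 = 95.8

95.8 dB


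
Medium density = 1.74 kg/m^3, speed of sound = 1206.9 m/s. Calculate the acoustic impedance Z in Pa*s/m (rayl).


Given values:
  rho = 1.74 kg/m^3
  c = 1206.9 m/s
Formula: Z = rho * c
Z = 1.74 * 1206.9
Z = 2100.01

2100.01 rayl


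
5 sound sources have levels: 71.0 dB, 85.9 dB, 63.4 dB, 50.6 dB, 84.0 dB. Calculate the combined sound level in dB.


Formula: L_total = 10 * log10( sum(10^(Li/10)) )
  Source 1: 10^(71.0/10) = 12589254.1179
  Source 2: 10^(85.9/10) = 389045144.9943
  Source 3: 10^(63.4/10) = 2187761.6239
  Source 4: 10^(50.6/10) = 114815.3621
  Source 5: 10^(84.0/10) = 251188643.151
Sum of linear values = 655125619.2492
L_total = 10 * log10(655125619.2492) = 88.16

88.16 dB


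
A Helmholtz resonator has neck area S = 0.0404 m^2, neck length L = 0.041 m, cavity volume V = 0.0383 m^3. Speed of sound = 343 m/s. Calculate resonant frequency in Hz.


Given values:
  S = 0.0404 m^2, L = 0.041 m, V = 0.0383 m^3, c = 343 m/s
Formula: f = (c / (2*pi)) * sqrt(S / (V * L))
Compute V * L = 0.0383 * 0.041 = 0.0015703
Compute S / (V * L) = 0.0404 / 0.0015703 = 25.7276
Compute sqrt(25.7276) = 5.072238
Compute c / (2*pi) = 343 / 6.283185 = 54.590148
f = 54.590148 * 5.072238 = 276.89

276.89 Hz


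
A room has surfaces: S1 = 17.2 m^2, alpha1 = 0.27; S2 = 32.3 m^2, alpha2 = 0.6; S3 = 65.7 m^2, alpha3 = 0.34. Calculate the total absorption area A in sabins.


Given surfaces:
  Surface 1: 17.2 * 0.27 = 4.644
  Surface 2: 32.3 * 0.6 = 19.38
  Surface 3: 65.7 * 0.34 = 22.338
Formula: A = sum(Si * alpha_i)
A = 4.644 + 19.38 + 22.338
A = 46.36

46.36 sabins


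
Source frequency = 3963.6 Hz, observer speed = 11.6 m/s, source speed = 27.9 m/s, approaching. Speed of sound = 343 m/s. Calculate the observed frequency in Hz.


Given values:
  f_s = 3963.6 Hz, v_o = 11.6 m/s, v_s = 27.9 m/s
  Direction: approaching
Formula: f_o = f_s * (c + v_o) / (c - v_s)
Numerator: c + v_o = 343 + 11.6 = 354.6
Denominator: c - v_s = 343 - 27.9 = 315.1
f_o = 3963.6 * 354.6 / 315.1 = 4460.47

4460.47 Hz


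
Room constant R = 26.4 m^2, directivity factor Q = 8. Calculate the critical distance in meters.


Given values:
  R = 26.4 m^2, Q = 8
Formula: d_c = 0.141 * sqrt(Q * R)
Compute Q * R = 8 * 26.4 = 211.2
Compute sqrt(211.2) = 14.5327
d_c = 0.141 * 14.5327 = 2.049

2.049 m


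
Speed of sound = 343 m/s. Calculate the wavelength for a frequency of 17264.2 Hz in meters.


Given values:
  c = 343 m/s, f = 17264.2 Hz
Formula: lambda = c / f
lambda = 343 / 17264.2
lambda = 0.0199

0.0199 m


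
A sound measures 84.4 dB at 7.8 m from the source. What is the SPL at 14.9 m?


Given values:
  SPL1 = 84.4 dB, r1 = 7.8 m, r2 = 14.9 m
Formula: SPL2 = SPL1 - 20 * log10(r2 / r1)
Compute ratio: r2 / r1 = 14.9 / 7.8 = 1.9103
Compute log10: log10(1.9103) = 0.281102
Compute drop: 20 * 0.281102 = 5.622
SPL2 = 84.4 - 5.622 = 78.78

78.78 dB


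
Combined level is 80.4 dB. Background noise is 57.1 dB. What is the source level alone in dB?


Given values:
  L_total = 80.4 dB, L_bg = 57.1 dB
Formula: L_source = 10 * log10(10^(L_total/10) - 10^(L_bg/10))
Convert to linear:
  10^(80.4/10) = 109647819.6143
  10^(57.1/10) = 512861.384
Difference: 109647819.6143 - 512861.384 = 109134958.2303
L_source = 10 * log10(109134958.2303) = 80.38

80.38 dB


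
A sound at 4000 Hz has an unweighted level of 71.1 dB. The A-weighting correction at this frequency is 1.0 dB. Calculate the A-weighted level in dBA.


Given values:
  SPL = 71.1 dB
  A-weighting at 4000 Hz = 1.0 dB
Formula: L_A = SPL + A_weight
L_A = 71.1 + (1.0)
L_A = 72.1

72.1 dBA


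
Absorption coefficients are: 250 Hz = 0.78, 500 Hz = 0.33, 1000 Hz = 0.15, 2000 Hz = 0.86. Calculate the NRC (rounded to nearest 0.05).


Given values:
  a_250 = 0.78, a_500 = 0.33
  a_1000 = 0.15, a_2000 = 0.86
Formula: NRC = (a250 + a500 + a1000 + a2000) / 4
Sum = 0.78 + 0.33 + 0.15 + 0.86 = 2.12
NRC = 2.12 / 4 = 0.53
Rounded to nearest 0.05: 0.55

0.55


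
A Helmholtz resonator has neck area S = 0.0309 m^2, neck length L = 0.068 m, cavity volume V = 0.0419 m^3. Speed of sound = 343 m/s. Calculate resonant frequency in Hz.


Given values:
  S = 0.0309 m^2, L = 0.068 m, V = 0.0419 m^3, c = 343 m/s
Formula: f = (c / (2*pi)) * sqrt(S / (V * L))
Compute V * L = 0.0419 * 0.068 = 0.0028492
Compute S / (V * L) = 0.0309 / 0.0028492 = 10.8451
Compute sqrt(10.8451) = 3.29319
Compute c / (2*pi) = 343 / 6.283185 = 54.590148
f = 54.590148 * 3.29319 = 179.78

179.78 Hz


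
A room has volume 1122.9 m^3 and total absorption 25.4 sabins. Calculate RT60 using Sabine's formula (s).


Given values:
  V = 1122.9 m^3
  A = 25.4 sabins
Formula: RT60 = 0.161 * V / A
Numerator: 0.161 * 1122.9 = 180.7869
RT60 = 180.7869 / 25.4 = 7.118

7.118 s


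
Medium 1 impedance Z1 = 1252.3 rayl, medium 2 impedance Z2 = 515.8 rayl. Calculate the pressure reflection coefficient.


Given values:
  Z1 = 1252.3 rayl, Z2 = 515.8 rayl
Formula: R = (Z2 - Z1) / (Z2 + Z1)
Numerator: Z2 - Z1 = 515.8 - 1252.3 = -736.5
Denominator: Z2 + Z1 = 515.8 + 1252.3 = 1768.1
R = -736.5 / 1768.1 = -0.4165

-0.4165


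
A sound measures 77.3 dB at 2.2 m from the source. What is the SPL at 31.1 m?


Given values:
  SPL1 = 77.3 dB, r1 = 2.2 m, r2 = 31.1 m
Formula: SPL2 = SPL1 - 20 * log10(r2 / r1)
Compute ratio: r2 / r1 = 31.1 / 2.2 = 14.1364
Compute log10: log10(14.1364) = 1.150339
Compute drop: 20 * 1.150339 = 23.0068
SPL2 = 77.3 - 23.0068 = 54.29

54.29 dB


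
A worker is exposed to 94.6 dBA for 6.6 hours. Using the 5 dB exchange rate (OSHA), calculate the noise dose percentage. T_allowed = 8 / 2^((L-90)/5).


Given values:
  L = 94.6 dBA, T = 6.6 hours
Formula: T_allowed = 8 / 2^((L - 90) / 5)
Compute exponent: (94.6 - 90) / 5 = 0.92
Compute 2^(0.92) = 1.892115
T_allowed = 8 / 1.892115 = 4.228073 hours
Dose = (T / T_allowed) * 100
Dose = (6.6 / 4.228073) * 100 = 156.1

156.1 %


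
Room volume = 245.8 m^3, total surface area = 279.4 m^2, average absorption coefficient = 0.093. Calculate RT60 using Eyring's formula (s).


Given values:
  V = 245.8 m^3, S = 279.4 m^2, alpha = 0.093
Formula: RT60 = 0.161 * V / (-S * ln(1 - alpha))
Compute ln(1 - 0.093) = ln(0.907) = -0.097613
Denominator: -279.4 * -0.097613 = 27.2731
Numerator: 0.161 * 245.8 = 39.5738
RT60 = 39.5738 / 27.2731 = 1.451

1.451 s


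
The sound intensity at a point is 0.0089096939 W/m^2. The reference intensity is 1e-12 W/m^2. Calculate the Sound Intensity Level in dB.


Given values:
  I = 0.0089096939 W/m^2
  I_ref = 1e-12 W/m^2
Formula: SIL = 10 * log10(I / I_ref)
Compute ratio: I / I_ref = 8909693900
Compute log10: log10(8909693900) = 9.949863
Multiply: SIL = 10 * 9.949863 = 99.5

99.5 dB


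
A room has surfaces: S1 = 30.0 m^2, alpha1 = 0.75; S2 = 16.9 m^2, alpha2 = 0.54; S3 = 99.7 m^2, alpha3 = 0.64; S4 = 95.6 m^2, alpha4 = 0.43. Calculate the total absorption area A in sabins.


Given surfaces:
  Surface 1: 30.0 * 0.75 = 22.5
  Surface 2: 16.9 * 0.54 = 9.126
  Surface 3: 99.7 * 0.64 = 63.808
  Surface 4: 95.6 * 0.43 = 41.108
Formula: A = sum(Si * alpha_i)
A = 22.5 + 9.126 + 63.808 + 41.108
A = 136.54

136.54 sabins


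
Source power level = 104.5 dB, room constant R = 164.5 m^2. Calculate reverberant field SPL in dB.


Given values:
  Lw = 104.5 dB, R = 164.5 m^2
Formula: SPL = Lw + 10 * log10(4 / R)
Compute 4 / R = 4 / 164.5 = 0.024316
Compute 10 * log10(0.024316) = -16.1411
SPL = 104.5 + (-16.1411) = 88.36

88.36 dB


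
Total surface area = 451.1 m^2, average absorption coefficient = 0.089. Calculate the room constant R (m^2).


Given values:
  S = 451.1 m^2, alpha = 0.089
Formula: R = S * alpha / (1 - alpha)
Numerator: 451.1 * 0.089 = 40.1479
Denominator: 1 - 0.089 = 0.911
R = 40.1479 / 0.911 = 44.07

44.07 m^2


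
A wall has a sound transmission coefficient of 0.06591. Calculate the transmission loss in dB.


Given values:
  tau = 0.06591
Formula: TL = 10 * log10(1 / tau)
Compute 1 / tau = 1 / 0.06591 = 15.1722
Compute log10(15.1722) = 1.181049
TL = 10 * 1.181049 = 11.81

11.81 dB


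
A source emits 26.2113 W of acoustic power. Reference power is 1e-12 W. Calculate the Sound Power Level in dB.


Given values:
  W = 26.2113 W
  W_ref = 1e-12 W
Formula: SWL = 10 * log10(W / W_ref)
Compute ratio: W / W_ref = 26211300000000
Compute log10: log10(26211300000000) = 13.418489
Multiply: SWL = 10 * 13.418489 = 134.18

134.18 dB


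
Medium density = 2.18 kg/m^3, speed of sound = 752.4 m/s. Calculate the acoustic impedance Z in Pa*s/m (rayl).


Given values:
  rho = 2.18 kg/m^3
  c = 752.4 m/s
Formula: Z = rho * c
Z = 2.18 * 752.4
Z = 1640.23

1640.23 rayl


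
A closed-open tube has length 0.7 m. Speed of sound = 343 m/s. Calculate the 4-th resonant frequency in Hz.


Given values:
  Tube type: closed-open, L = 0.7 m, c = 343 m/s, n = 4
Formula: f_n = (2n - 1) * c / (4 * L)
Compute 2n - 1 = 2*4 - 1 = 7
Compute 4 * L = 4 * 0.7 = 2.8
f = 7 * 343 / 2.8
f = 857.5

857.5 Hz


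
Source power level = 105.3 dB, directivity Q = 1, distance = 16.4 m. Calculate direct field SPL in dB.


Given values:
  Lw = 105.3 dB, Q = 1, r = 16.4 m
Formula: SPL = Lw + 10 * log10(Q / (4 * pi * r^2))
Compute 4 * pi * r^2 = 4 * pi * 16.4^2 = 3379.851
Compute Q / denom = 1 / 3379.851 = 0.00029587
Compute 10 * log10(0.00029587) = -35.289
SPL = 105.3 + (-35.289) = 70.01

70.01 dB


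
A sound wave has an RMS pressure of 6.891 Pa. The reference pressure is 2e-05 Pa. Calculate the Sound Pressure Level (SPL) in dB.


Given values:
  p = 6.891 Pa
  p_ref = 2e-05 Pa
Formula: SPL = 20 * log10(p / p_ref)
Compute ratio: p / p_ref = 6.891 / 2e-05 = 344550
Compute log10: log10(344550) = 5.537252
Multiply: SPL = 20 * 5.537252 = 110.75

110.75 dB


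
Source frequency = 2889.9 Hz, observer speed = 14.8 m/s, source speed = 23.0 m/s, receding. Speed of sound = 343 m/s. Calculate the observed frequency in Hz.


Given values:
  f_s = 2889.9 Hz, v_o = 14.8 m/s, v_s = 23.0 m/s
  Direction: receding
Formula: f_o = f_s * (c - v_o) / (c + v_s)
Numerator: c - v_o = 343 - 14.8 = 328.2
Denominator: c + v_s = 343 + 23.0 = 366.0
f_o = 2889.9 * 328.2 / 366.0 = 2591.43

2591.43 Hz


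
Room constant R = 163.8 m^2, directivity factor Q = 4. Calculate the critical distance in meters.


Given values:
  R = 163.8 m^2, Q = 4
Formula: d_c = 0.141 * sqrt(Q * R)
Compute Q * R = 4 * 163.8 = 655.2
Compute sqrt(655.2) = 25.5969
d_c = 0.141 * 25.5969 = 3.609

3.609 m


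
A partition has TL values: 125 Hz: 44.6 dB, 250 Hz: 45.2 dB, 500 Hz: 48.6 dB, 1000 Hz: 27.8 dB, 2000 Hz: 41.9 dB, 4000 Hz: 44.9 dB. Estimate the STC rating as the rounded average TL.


Given TL values at each frequency:
  125 Hz: 44.6 dB
  250 Hz: 45.2 dB
  500 Hz: 48.6 dB
  1000 Hz: 27.8 dB
  2000 Hz: 41.9 dB
  4000 Hz: 44.9 dB
Formula: STC ~ round(average of TL values)
Sum = 44.6 + 45.2 + 48.6 + 27.8 + 41.9 + 44.9 = 253.0
Average = 253.0 / 6 = 42.17
Rounded: 42

42


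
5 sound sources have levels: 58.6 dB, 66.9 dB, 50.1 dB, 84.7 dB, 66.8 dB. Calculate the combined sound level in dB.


Formula: L_total = 10 * log10( sum(10^(Li/10)) )
  Source 1: 10^(58.6/10) = 724435.9601
  Source 2: 10^(66.9/10) = 4897788.1937
  Source 3: 10^(50.1/10) = 102329.2992
  Source 4: 10^(84.7/10) = 295120922.6666
  Source 5: 10^(66.8/10) = 4786300.9232
Sum of linear values = 305631777.0428
L_total = 10 * log10(305631777.0428) = 84.85

84.85 dB


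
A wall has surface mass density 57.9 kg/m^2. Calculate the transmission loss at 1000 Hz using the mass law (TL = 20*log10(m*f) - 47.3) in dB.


Given values:
  m = 57.9 kg/m^2, f = 1000 Hz
Formula: TL = 20 * log10(m * f) - 47.3
Compute m * f = 57.9 * 1000 = 57900.0
Compute log10(57900.0) = 4.762679
Compute 20 * 4.762679 = 95.2536
TL = 95.2536 - 47.3 = 47.95

47.95 dB


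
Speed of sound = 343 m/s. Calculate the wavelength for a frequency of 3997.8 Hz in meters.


Given values:
  c = 343 m/s, f = 3997.8 Hz
Formula: lambda = c / f
lambda = 343 / 3997.8
lambda = 0.0858

0.0858 m


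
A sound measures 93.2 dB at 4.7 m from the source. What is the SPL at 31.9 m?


Given values:
  SPL1 = 93.2 dB, r1 = 4.7 m, r2 = 31.9 m
Formula: SPL2 = SPL1 - 20 * log10(r2 / r1)
Compute ratio: r2 / r1 = 31.9 / 4.7 = 6.7872
Compute log10: log10(6.7872) = 0.831691
Compute drop: 20 * 0.831691 = 16.6338
SPL2 = 93.2 - 16.6338 = 76.57

76.57 dB


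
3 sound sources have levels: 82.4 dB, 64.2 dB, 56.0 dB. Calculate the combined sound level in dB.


Formula: L_total = 10 * log10( sum(10^(Li/10)) )
  Source 1: 10^(82.4/10) = 173780082.8749
  Source 2: 10^(64.2/10) = 2630267.9919
  Source 3: 10^(56.0/10) = 398107.1706
Sum of linear values = 176808458.0374
L_total = 10 * log10(176808458.0374) = 82.48

82.48 dB


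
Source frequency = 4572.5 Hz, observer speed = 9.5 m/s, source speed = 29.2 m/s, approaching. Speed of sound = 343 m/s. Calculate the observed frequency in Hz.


Given values:
  f_s = 4572.5 Hz, v_o = 9.5 m/s, v_s = 29.2 m/s
  Direction: approaching
Formula: f_o = f_s * (c + v_o) / (c - v_s)
Numerator: c + v_o = 343 + 9.5 = 352.5
Denominator: c - v_s = 343 - 29.2 = 313.8
f_o = 4572.5 * 352.5 / 313.8 = 5136.41

5136.41 Hz


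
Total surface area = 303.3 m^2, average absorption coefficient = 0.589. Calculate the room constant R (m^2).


Given values:
  S = 303.3 m^2, alpha = 0.589
Formula: R = S * alpha / (1 - alpha)
Numerator: 303.3 * 0.589 = 178.6437
Denominator: 1 - 0.589 = 0.411
R = 178.6437 / 0.411 = 434.66

434.66 m^2


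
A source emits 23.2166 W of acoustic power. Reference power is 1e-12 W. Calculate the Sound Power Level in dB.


Given values:
  W = 23.2166 W
  W_ref = 1e-12 W
Formula: SWL = 10 * log10(W / W_ref)
Compute ratio: W / W_ref = 23216600000000
Compute log10: log10(23216600000000) = 13.365799
Multiply: SWL = 10 * 13.365799 = 133.66

133.66 dB


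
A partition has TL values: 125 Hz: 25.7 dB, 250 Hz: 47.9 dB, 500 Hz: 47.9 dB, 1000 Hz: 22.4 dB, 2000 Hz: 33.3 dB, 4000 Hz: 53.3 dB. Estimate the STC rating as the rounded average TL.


Given TL values at each frequency:
  125 Hz: 25.7 dB
  250 Hz: 47.9 dB
  500 Hz: 47.9 dB
  1000 Hz: 22.4 dB
  2000 Hz: 33.3 dB
  4000 Hz: 53.3 dB
Formula: STC ~ round(average of TL values)
Sum = 25.7 + 47.9 + 47.9 + 22.4 + 33.3 + 53.3 = 230.5
Average = 230.5 / 6 = 38.42
Rounded: 38

38


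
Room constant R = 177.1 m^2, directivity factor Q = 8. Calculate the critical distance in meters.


Given values:
  R = 177.1 m^2, Q = 8
Formula: d_c = 0.141 * sqrt(Q * R)
Compute Q * R = 8 * 177.1 = 1416.8
Compute sqrt(1416.8) = 37.6404
d_c = 0.141 * 37.6404 = 5.307

5.307 m


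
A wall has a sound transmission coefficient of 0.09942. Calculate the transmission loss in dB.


Given values:
  tau = 0.09942
Formula: TL = 10 * log10(1 / tau)
Compute 1 / tau = 1 / 0.09942 = 10.0583
Compute log10(10.0583) = 1.002525
TL = 10 * 1.002525 = 10.03

10.03 dB


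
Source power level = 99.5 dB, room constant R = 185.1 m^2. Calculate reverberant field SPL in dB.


Given values:
  Lw = 99.5 dB, R = 185.1 m^2
Formula: SPL = Lw + 10 * log10(4 / R)
Compute 4 / R = 4 / 185.1 = 0.02161
Compute 10 * log10(0.02161) = -16.6535
SPL = 99.5 + (-16.6535) = 82.85

82.85 dB


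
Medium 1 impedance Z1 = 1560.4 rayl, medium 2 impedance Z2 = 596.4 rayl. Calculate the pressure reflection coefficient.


Given values:
  Z1 = 1560.4 rayl, Z2 = 596.4 rayl
Formula: R = (Z2 - Z1) / (Z2 + Z1)
Numerator: Z2 - Z1 = 596.4 - 1560.4 = -964.0
Denominator: Z2 + Z1 = 596.4 + 1560.4 = 2156.8
R = -964.0 / 2156.8 = -0.447

-0.447


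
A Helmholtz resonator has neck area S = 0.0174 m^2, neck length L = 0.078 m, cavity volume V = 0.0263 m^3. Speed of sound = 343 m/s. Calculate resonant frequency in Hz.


Given values:
  S = 0.0174 m^2, L = 0.078 m, V = 0.0263 m^3, c = 343 m/s
Formula: f = (c / (2*pi)) * sqrt(S / (V * L))
Compute V * L = 0.0263 * 0.078 = 0.0020514
Compute S / (V * L) = 0.0174 / 0.0020514 = 8.482
Compute sqrt(8.482) = 2.912387
Compute c / (2*pi) = 343 / 6.283185 = 54.590148
f = 54.590148 * 2.912387 = 158.99

158.99 Hz


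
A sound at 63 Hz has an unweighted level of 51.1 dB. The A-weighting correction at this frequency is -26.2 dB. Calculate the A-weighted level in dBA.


Given values:
  SPL = 51.1 dB
  A-weighting at 63 Hz = -26.2 dB
Formula: L_A = SPL + A_weight
L_A = 51.1 + (-26.2)
L_A = 24.9

24.9 dBA


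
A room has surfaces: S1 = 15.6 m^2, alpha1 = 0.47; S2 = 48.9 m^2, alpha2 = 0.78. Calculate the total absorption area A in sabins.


Given surfaces:
  Surface 1: 15.6 * 0.47 = 7.332
  Surface 2: 48.9 * 0.78 = 38.142
Formula: A = sum(Si * alpha_i)
A = 7.332 + 38.142
A = 45.47

45.47 sabins


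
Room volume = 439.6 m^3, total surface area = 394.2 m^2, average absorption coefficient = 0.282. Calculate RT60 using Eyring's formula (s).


Given values:
  V = 439.6 m^3, S = 394.2 m^2, alpha = 0.282
Formula: RT60 = 0.161 * V / (-S * ln(1 - alpha))
Compute ln(1 - 0.282) = ln(0.718) = -0.331286
Denominator: -394.2 * -0.331286 = 130.5929
Numerator: 0.161 * 439.6 = 70.7756
RT60 = 70.7756 / 130.5929 = 0.542

0.542 s


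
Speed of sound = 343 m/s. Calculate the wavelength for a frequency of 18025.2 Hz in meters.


Given values:
  c = 343 m/s, f = 18025.2 Hz
Formula: lambda = c / f
lambda = 343 / 18025.2
lambda = 0.019

0.019 m


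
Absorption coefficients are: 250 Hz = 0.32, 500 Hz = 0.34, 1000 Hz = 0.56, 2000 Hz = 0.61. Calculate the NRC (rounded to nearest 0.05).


Given values:
  a_250 = 0.32, a_500 = 0.34
  a_1000 = 0.56, a_2000 = 0.61
Formula: NRC = (a250 + a500 + a1000 + a2000) / 4
Sum = 0.32 + 0.34 + 0.56 + 0.61 = 1.83
NRC = 1.83 / 4 = 0.4575
Rounded to nearest 0.05: 0.45

0.45


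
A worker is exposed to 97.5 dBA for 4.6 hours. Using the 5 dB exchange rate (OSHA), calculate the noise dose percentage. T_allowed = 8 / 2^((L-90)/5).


Given values:
  L = 97.5 dBA, T = 4.6 hours
Formula: T_allowed = 8 / 2^((L - 90) / 5)
Compute exponent: (97.5 - 90) / 5 = 1.5
Compute 2^(1.5) = 2.828427
T_allowed = 8 / 2.828427 = 2.828427 hours
Dose = (T / T_allowed) * 100
Dose = (4.6 / 2.828427) * 100 = 162.63

162.63 %


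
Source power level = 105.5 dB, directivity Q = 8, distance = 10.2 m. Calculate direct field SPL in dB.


Given values:
  Lw = 105.5 dB, Q = 8, r = 10.2 m
Formula: SPL = Lw + 10 * log10(Q / (4 * pi * r^2))
Compute 4 * pi * r^2 = 4 * pi * 10.2^2 = 1307.4052
Compute Q / denom = 8 / 1307.4052 = 0.00611899
Compute 10 * log10(0.00611899) = -22.1332
SPL = 105.5 + (-22.1332) = 83.37

83.37 dB


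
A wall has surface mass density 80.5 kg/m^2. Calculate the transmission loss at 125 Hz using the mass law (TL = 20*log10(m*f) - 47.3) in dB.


Given values:
  m = 80.5 kg/m^2, f = 125 Hz
Formula: TL = 20 * log10(m * f) - 47.3
Compute m * f = 80.5 * 125 = 10062.5
Compute log10(10062.5) = 4.002706
Compute 20 * 4.002706 = 80.0541
TL = 80.0541 - 47.3 = 32.75

32.75 dB


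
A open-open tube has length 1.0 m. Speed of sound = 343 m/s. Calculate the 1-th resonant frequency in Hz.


Given values:
  Tube type: open-open, L = 1.0 m, c = 343 m/s, n = 1
Formula: f_n = n * c / (2 * L)
Compute 2 * L = 2 * 1.0 = 2.0
f = 1 * 343 / 2.0
f = 171.5

171.5 Hz


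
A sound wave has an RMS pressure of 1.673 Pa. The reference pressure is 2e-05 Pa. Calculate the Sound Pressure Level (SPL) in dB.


Given values:
  p = 1.673 Pa
  p_ref = 2e-05 Pa
Formula: SPL = 20 * log10(p / p_ref)
Compute ratio: p / p_ref = 1.673 / 2e-05 = 83650
Compute log10: log10(83650) = 4.922466
Multiply: SPL = 20 * 4.922466 = 98.45

98.45 dB


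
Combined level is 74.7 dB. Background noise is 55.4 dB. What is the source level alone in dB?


Given values:
  L_total = 74.7 dB, L_bg = 55.4 dB
Formula: L_source = 10 * log10(10^(L_total/10) - 10^(L_bg/10))
Convert to linear:
  10^(74.7/10) = 29512092.2667
  10^(55.4/10) = 346736.8505
Difference: 29512092.2667 - 346736.8505 = 29165355.4162
L_source = 10 * log10(29165355.4162) = 74.65

74.65 dB


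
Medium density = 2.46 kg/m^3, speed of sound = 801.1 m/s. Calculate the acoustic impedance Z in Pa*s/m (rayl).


Given values:
  rho = 2.46 kg/m^3
  c = 801.1 m/s
Formula: Z = rho * c
Z = 2.46 * 801.1
Z = 1970.71

1970.71 rayl


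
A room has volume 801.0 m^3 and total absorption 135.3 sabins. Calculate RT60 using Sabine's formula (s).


Given values:
  V = 801.0 m^3
  A = 135.3 sabins
Formula: RT60 = 0.161 * V / A
Numerator: 0.161 * 801.0 = 128.961
RT60 = 128.961 / 135.3 = 0.953

0.953 s


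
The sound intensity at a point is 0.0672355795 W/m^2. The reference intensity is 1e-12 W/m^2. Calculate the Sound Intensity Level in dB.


Given values:
  I = 0.0672355795 W/m^2
  I_ref = 1e-12 W/m^2
Formula: SIL = 10 * log10(I / I_ref)
Compute ratio: I / I_ref = 67235579500
Compute log10: log10(67235579500) = 10.827599
Multiply: SIL = 10 * 10.827599 = 108.28

108.28 dB


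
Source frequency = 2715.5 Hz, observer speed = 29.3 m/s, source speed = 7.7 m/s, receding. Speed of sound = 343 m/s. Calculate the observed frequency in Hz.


Given values:
  f_s = 2715.5 Hz, v_o = 29.3 m/s, v_s = 7.7 m/s
  Direction: receding
Formula: f_o = f_s * (c - v_o) / (c + v_s)
Numerator: c - v_o = 343 - 29.3 = 313.7
Denominator: c + v_s = 343 + 7.7 = 350.7
f_o = 2715.5 * 313.7 / 350.7 = 2429.01

2429.01 Hz
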